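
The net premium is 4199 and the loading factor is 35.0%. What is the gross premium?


Gross = net * (1 + loading)
= 4199 * (1 + 0.35)
= 4199 * 1.35
= 5668.65


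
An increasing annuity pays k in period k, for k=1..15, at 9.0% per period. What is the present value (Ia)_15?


(Ia)_n = sum_{k=1}^{n} k * v^k, v = 1/(1+i)
v = 0.917431
Sum computed term by term:
(Ia)_15 = 51.8676


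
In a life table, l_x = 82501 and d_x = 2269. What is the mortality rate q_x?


q_x = d_x / l_x
= 2269 / 82501
= 0.0275


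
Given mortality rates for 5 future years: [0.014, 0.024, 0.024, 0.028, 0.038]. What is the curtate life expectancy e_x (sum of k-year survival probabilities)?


e_x = sum_{k=1}^{n} k_p_x
k_p_x values:
  1_p_x = 0.986
  2_p_x = 0.962336
  3_p_x = 0.93924
  4_p_x = 0.912941
  5_p_x = 0.878249
e_x = 4.6788


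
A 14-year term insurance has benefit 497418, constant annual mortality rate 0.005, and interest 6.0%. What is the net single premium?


NSP = benefit * sum_{k=0}^{n-1} k_p_x * q * v^(k+1)
With constant q=0.005, v=0.943396
Sum = 0.045206
NSP = 497418 * 0.045206
= 22486.1143


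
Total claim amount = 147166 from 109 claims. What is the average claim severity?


severity = total / number
= 147166 / 109
= 1350.1468


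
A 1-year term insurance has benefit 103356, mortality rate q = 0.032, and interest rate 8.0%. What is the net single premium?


NSP = benefit * q * v
v = 1/(1+i) = 0.925926
NSP = 103356 * 0.032 * 0.925926
= 3062.4


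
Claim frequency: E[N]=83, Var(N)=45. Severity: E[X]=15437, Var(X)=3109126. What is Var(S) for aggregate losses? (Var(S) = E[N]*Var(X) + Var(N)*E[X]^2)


Var(S) = E[N]*Var(X) + Var(N)*E[X]^2
= 83*3109126 + 45*15437^2
= 258057458 + 10723543605
= 1.0982e+10


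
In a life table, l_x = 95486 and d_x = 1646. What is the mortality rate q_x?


q_x = d_x / l_x
= 1646 / 95486
= 0.0172


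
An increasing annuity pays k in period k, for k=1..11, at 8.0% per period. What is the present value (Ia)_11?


(Ia)_n = sum_{k=1}^{n} k * v^k, v = 1/(1+i)
v = 0.925926
Sum computed term by term:
(Ia)_11 = 37.4046


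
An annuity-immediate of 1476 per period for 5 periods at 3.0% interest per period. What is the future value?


FV = PMT * ((1+i)^n - 1) / i
= 1476 * ((1.03)^5 - 1) / 0.03
= 1476 * (1.159274 - 1) / 0.03
= 7836.2845


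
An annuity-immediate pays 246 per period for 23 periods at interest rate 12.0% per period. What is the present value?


PV = PMT * (1 - (1+i)^(-n)) / i
= 246 * (1 - (1+0.12)^(-23)) / 0.12
= 246 * (1 - 0.073788) / 0.12
= 246 * 7.718434
= 1898.7347


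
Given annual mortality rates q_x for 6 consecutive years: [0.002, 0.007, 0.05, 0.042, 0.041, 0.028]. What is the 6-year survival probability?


p_k = 1 - q_k for each year
Survival = product of (1 - q_k)
= 0.998 * 0.993 * 0.95 * 0.958 * 0.959 * 0.972
= 0.8407


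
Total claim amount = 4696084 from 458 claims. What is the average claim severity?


severity = total / number
= 4696084 / 458
= 10253.4585


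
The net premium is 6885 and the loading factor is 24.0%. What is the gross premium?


Gross = net * (1 + loading)
= 6885 * (1 + 0.24)
= 6885 * 1.24
= 8537.4


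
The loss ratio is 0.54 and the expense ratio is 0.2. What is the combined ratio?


Combined ratio = loss ratio + expense ratio
= 0.54 + 0.2
= 0.74


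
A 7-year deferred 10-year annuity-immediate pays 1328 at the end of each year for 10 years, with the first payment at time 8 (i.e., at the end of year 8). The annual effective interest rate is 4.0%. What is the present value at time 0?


PV at time 7 of the 10-year annuity-immediate:
a_n = 1328 * (1-(1+0.04)^(-10))/0.04 = 10771.2696
Discount back 7 years to time 0:
PV = 10771.2696 * (1+0.04)^(-7)
= 10771.2696 * 0.759918
= 8185.2796


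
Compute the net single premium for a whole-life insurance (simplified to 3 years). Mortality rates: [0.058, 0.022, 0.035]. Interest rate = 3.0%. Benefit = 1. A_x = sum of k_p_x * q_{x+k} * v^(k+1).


v = 0.970874
Year 0: k_p_x=1.0, q=0.058, term=0.056311
Year 1: k_p_x=0.942, q=0.022, term=0.019534
Year 2: k_p_x=0.921276, q=0.035, term=0.029508
A_x = 0.1054


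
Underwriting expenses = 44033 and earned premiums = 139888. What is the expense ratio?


Expense ratio = expenses / premiums
= 44033 / 139888
= 0.3148


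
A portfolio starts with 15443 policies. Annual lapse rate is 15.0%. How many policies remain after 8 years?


remaining = initial * (1 - lapse)^years
= 15443 * (1 - 0.15)^8
= 15443 * 0.272491
= 4208.0712


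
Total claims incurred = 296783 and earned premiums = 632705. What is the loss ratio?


Loss ratio = claims / premiums
= 296783 / 632705
= 0.4691


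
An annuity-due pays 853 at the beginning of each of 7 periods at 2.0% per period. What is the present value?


PV_due = PMT * (1-(1+i)^(-n))/i * (1+i)
PV_immediate = 5520.6084
PV_due = 5520.6084 * 1.02
= 5631.0205


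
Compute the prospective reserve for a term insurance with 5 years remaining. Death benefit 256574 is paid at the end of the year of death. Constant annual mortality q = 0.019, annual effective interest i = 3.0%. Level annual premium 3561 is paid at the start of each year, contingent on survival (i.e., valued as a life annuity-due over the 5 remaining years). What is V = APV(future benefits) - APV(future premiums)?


v = 1/(1+i) = 0.970874
APV(future benefits) per unit = sum_{k=0}^{4} k_p_x * q * v^(k+1) = 0.083865
APV(future benefits) = 256574 * 0.083865 = 21517.6002
Life annuity-due factor ä_{x:5} = sum_{k=0}^{4} k_p_x * v^k = 4.54637
APV(future premiums) = 3561 * 4.54637 = 16189.6249
V = 21517.6002 - 16189.6249
= 5327.9753


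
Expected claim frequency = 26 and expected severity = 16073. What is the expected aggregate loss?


E[S] = E[N] * E[X]
= 26 * 16073
= 417898


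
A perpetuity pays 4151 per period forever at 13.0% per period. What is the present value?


PV = PMT / i
= 4151 / 0.13
= 31930.7692


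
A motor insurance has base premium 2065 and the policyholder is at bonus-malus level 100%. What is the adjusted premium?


adjusted = base * BM_level / 100
= 2065 * 100 / 100
= 2065 * 1.0
= 2065.0


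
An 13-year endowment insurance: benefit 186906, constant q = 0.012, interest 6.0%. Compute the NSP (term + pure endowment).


Term component = 18667.5098
Pure endowment = 13_p_x * v^13 * benefit = 0.854752 * 0.468839 * 186906 = 74900.9411
NSP = 93568.4509


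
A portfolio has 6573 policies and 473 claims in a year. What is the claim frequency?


frequency = claims / policies
= 473 / 6573
= 0.072


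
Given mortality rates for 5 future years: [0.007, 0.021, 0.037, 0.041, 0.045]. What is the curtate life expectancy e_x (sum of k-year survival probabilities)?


e_x = sum_{k=1}^{n} k_p_x
k_p_x values:
  1_p_x = 0.993
  2_p_x = 0.972147
  3_p_x = 0.936178
  4_p_x = 0.897794
  5_p_x = 0.857394
e_x = 4.6565


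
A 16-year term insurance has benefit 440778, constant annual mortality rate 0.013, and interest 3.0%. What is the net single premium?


NSP = benefit * sum_{k=0}^{n-1} k_p_x * q * v^(k+1)
With constant q=0.013, v=0.970874
Sum = 0.149515
NSP = 440778 * 0.149515
= 65902.8736


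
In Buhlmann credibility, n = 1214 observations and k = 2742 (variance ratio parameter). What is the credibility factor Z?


Z = n / (n + k)
= 1214 / (1214 + 2742)
= 1214 / 3956
= 0.3069


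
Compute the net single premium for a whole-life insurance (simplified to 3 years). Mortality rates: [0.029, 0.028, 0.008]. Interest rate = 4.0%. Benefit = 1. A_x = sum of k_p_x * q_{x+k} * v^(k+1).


v = 0.961538
Year 0: k_p_x=1.0, q=0.029, term=0.027885
Year 1: k_p_x=0.971, q=0.028, term=0.025137
Year 2: k_p_x=0.943812, q=0.008, term=0.006712
A_x = 0.0597


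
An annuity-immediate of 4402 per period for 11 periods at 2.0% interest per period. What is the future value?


FV = PMT * ((1+i)^n - 1) / i
= 4402 * ((1.02)^11 - 1) / 0.02
= 4402 * (1.243374 - 1) / 0.02
= 53566.6853


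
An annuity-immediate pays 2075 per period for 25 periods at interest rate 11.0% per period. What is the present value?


PV = PMT * (1 - (1+i)^(-n)) / i
= 2075 * (1 - (1+0.11)^(-25)) / 0.11
= 2075 * (1 - 0.073608) / 0.11
= 2075 * 8.421745
= 17475.1202


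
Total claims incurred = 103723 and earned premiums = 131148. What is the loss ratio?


Loss ratio = claims / premiums
= 103723 / 131148
= 0.7909


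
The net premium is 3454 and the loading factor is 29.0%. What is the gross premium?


Gross = net * (1 + loading)
= 3454 * (1 + 0.29)
= 3454 * 1.29
= 4455.66


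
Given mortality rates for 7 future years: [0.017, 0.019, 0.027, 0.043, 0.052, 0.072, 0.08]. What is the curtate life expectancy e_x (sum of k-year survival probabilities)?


e_x = sum_{k=1}^{n} k_p_x
k_p_x values:
  1_p_x = 0.983
  2_p_x = 0.964323
  3_p_x = 0.938286
  4_p_x = 0.89794
  5_p_x = 0.851247
  6_p_x = 0.789957
  7_p_x = 0.726761
e_x = 6.1515


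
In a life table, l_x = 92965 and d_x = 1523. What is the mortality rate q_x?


q_x = d_x / l_x
= 1523 / 92965
= 0.0164


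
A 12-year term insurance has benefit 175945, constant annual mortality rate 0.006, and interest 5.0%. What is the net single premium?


NSP = benefit * sum_{k=0}^{n-1} k_p_x * q * v^(k+1)
With constant q=0.006, v=0.952381
Sum = 0.051638
NSP = 175945 * 0.051638
= 9085.5096


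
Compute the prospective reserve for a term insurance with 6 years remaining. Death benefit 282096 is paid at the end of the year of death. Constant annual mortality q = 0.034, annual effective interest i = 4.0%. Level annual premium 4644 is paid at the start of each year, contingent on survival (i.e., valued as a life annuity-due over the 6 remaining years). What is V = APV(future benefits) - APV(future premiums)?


v = 1/(1+i) = 0.961538
APV(future benefits) per unit = sum_{k=0}^{5} k_p_x * q * v^(k+1) = 0.1644
APV(future benefits) = 282096 * 0.1644 = 46376.51
Life annuity-due factor ä_{x:6} = sum_{k=0}^{5} k_p_x * v^k = 5.028698
APV(future premiums) = 4644 * 5.028698 = 23353.2737
V = 46376.51 - 23353.2737
= 23023.2364


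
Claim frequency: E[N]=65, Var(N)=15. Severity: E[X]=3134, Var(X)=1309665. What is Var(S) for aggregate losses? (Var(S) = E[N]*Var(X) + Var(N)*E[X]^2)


Var(S) = E[N]*Var(X) + Var(N)*E[X]^2
= 65*1309665 + 15*3134^2
= 85128225 + 147329340
= 2.3246e+08


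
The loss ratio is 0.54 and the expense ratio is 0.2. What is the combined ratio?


Combined ratio = loss ratio + expense ratio
= 0.54 + 0.2
= 0.74


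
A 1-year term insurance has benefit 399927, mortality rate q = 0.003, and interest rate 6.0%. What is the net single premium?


NSP = benefit * q * v
v = 1/(1+i) = 0.943396
NSP = 399927 * 0.003 * 0.943396
= 1131.8689


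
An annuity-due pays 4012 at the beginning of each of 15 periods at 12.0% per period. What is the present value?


PV_due = PMT * (1-(1+i)^(-n))/i * (1+i)
PV_immediate = 27325.1883
PV_due = 27325.1883 * 1.12
= 30604.2109


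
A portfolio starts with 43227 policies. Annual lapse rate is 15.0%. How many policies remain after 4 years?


remaining = initial * (1 - lapse)^years
= 43227 * (1 - 0.15)^4
= 43227 * 0.522006
= 22564.7642


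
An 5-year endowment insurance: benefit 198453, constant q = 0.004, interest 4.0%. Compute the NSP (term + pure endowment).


Term component = 3506.8531
Pure endowment = 5_p_x * v^5 * benefit = 0.980159 * 0.821927 * 198453 = 159877.6162
NSP = 163384.4692


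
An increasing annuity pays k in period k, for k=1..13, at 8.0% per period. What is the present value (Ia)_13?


(Ia)_n = sum_{k=1}^{n} k * v^k, v = 1/(1+i)
v = 0.925926
Sum computed term by term:
(Ia)_13 = 46.9501


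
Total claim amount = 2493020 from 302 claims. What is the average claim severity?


severity = total / number
= 2493020 / 302
= 8255.0331


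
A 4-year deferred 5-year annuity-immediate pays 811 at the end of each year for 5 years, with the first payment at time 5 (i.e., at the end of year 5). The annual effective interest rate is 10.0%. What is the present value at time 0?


PV at time 4 of the 5-year annuity-immediate:
a_n = 811 * (1-(1+0.1)^(-5))/0.1 = 3074.3281
Discount back 4 years to time 0:
PV = 3074.3281 * (1+0.1)^(-4)
= 3074.3281 * 0.683013
= 2099.8074


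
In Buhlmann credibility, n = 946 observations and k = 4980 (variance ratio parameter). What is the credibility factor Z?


Z = n / (n + k)
= 946 / (946 + 4980)
= 946 / 5926
= 0.1596


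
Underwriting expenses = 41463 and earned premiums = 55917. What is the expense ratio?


Expense ratio = expenses / premiums
= 41463 / 55917
= 0.7415


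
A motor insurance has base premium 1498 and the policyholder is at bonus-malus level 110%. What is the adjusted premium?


adjusted = base * BM_level / 100
= 1498 * 110 / 100
= 1498 * 1.1
= 1647.8


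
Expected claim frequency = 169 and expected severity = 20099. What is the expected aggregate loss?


E[S] = E[N] * E[X]
= 169 * 20099
= 3.3967e+06


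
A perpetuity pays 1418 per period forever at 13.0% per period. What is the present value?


PV = PMT / i
= 1418 / 0.13
= 10907.6923


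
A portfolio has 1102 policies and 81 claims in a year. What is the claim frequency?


frequency = claims / policies
= 81 / 1102
= 0.0735


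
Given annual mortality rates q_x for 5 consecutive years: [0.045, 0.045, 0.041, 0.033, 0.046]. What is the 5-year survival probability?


p_k = 1 - q_k for each year
Survival = product of (1 - q_k)
= 0.955 * 0.955 * 0.959 * 0.967 * 0.954
= 0.8069


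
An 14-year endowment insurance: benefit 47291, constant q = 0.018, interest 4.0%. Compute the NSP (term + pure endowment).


Term component = 8104.2216
Pure endowment = 14_p_x * v^14 * benefit = 0.775463 * 0.577475 * 47291 = 21177.3969
NSP = 29281.6186


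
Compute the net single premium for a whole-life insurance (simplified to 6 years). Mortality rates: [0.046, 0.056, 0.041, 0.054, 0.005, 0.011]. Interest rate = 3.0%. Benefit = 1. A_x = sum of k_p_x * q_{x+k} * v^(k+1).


v = 0.970874
Year 0: k_p_x=1.0, q=0.046, term=0.04466
Year 1: k_p_x=0.954, q=0.056, term=0.050357
Year 2: k_p_x=0.900576, q=0.041, term=0.03379
Year 3: k_p_x=0.863652, q=0.054, term=0.041437
Year 4: k_p_x=0.817015, q=0.005, term=0.003524
Year 5: k_p_x=0.81293, q=0.011, term=0.007489
A_x = 0.1813


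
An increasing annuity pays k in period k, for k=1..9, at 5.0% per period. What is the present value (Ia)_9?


(Ia)_n = sum_{k=1}^{n} k * v^k, v = 1/(1+i)
v = 0.952381
Sum computed term by term:
(Ia)_9 = 33.2347


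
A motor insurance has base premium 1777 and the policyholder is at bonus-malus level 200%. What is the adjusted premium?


adjusted = base * BM_level / 100
= 1777 * 200 / 100
= 1777 * 2.0
= 3554.0


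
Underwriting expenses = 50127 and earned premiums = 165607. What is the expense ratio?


Expense ratio = expenses / premiums
= 50127 / 165607
= 0.3027


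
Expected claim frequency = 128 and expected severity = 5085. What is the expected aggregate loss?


E[S] = E[N] * E[X]
= 128 * 5085
= 650880


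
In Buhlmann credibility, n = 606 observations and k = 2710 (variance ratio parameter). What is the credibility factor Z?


Z = n / (n + k)
= 606 / (606 + 2710)
= 606 / 3316
= 0.1828


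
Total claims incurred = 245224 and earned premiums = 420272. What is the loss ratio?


Loss ratio = claims / premiums
= 245224 / 420272
= 0.5835


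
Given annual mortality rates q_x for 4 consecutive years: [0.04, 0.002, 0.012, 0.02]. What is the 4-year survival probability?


p_k = 1 - q_k for each year
Survival = product of (1 - q_k)
= 0.96 * 0.998 * 0.988 * 0.98
= 0.9277


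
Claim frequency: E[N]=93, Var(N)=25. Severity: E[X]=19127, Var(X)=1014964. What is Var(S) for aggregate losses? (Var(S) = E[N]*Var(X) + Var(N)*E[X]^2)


Var(S) = E[N]*Var(X) + Var(N)*E[X]^2
= 93*1014964 + 25*19127^2
= 94391652 + 9146053225
= 9.2404e+09


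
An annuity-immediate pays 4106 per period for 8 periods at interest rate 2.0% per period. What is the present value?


PV = PMT * (1 - (1+i)^(-n)) / i
= 4106 * (1 - (1+0.02)^(-8)) / 0.02
= 4106 * (1 - 0.85349) / 0.02
= 4106 * 7.325481
= 30078.4268


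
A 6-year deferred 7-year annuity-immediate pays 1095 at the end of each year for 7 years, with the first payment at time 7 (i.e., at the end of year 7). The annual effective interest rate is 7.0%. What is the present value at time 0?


PV at time 6 of the 7-year annuity-immediate:
a_n = 1095 * (1-(1+0.07)^(-7))/0.07 = 5901.2719
Discount back 6 years to time 0:
PV = 5901.2719 * (1+0.07)^(-6)
= 5901.2719 * 0.666342
= 3932.2666


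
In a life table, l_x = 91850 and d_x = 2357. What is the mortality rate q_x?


q_x = d_x / l_x
= 2357 / 91850
= 0.0257


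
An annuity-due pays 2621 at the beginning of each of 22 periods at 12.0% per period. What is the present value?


PV_due = PMT * (1-(1+i)^(-n))/i * (1+i)
PV_immediate = 20036.6165
PV_due = 20036.6165 * 1.12
= 22441.0105


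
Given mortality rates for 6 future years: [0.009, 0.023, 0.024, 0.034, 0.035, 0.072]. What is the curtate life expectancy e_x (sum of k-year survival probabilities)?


e_x = sum_{k=1}^{n} k_p_x
k_p_x values:
  1_p_x = 0.991
  2_p_x = 0.968207
  3_p_x = 0.94497
  4_p_x = 0.912841
  5_p_x = 0.880892
  6_p_x = 0.817467
e_x = 5.5154


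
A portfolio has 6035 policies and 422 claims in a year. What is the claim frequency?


frequency = claims / policies
= 422 / 6035
= 0.0699


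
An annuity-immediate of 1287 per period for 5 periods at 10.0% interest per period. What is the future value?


FV = PMT * ((1+i)^n - 1) / i
= 1287 * ((1.1)^5 - 1) / 0.1
= 1287 * (1.61051 - 1) / 0.1
= 7857.2637


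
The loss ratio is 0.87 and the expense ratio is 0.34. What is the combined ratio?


Combined ratio = loss ratio + expense ratio
= 0.87 + 0.34
= 1.21


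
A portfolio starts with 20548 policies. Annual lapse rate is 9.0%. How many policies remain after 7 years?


remaining = initial * (1 - lapse)^years
= 20548 * (1 - 0.09)^7
= 20548 * 0.516761
= 10618.4054


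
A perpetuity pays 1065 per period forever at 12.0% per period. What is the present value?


PV = PMT / i
= 1065 / 0.12
= 8875.0


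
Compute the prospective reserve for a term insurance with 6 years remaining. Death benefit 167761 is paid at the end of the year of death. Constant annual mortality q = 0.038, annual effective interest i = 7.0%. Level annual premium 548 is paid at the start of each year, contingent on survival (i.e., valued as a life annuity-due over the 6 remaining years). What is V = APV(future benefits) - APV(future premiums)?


v = 1/(1+i) = 0.934579
APV(future benefits) per unit = sum_{k=0}^{5} k_p_x * q * v^(k+1) = 0.166025
APV(future benefits) = 167761 * 0.166025 = 27852.5819
Life annuity-due factor ä_{x:6} = sum_{k=0}^{5} k_p_x * v^k = 4.674925
APV(future premiums) = 548 * 4.674925 = 2561.8588
V = 27852.5819 - 2561.8588
= 25290.7231


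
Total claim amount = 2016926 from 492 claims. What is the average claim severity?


severity = total / number
= 2016926 / 492
= 4099.4431


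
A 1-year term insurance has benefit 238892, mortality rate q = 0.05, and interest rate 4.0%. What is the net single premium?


NSP = benefit * q * v
v = 1/(1+i) = 0.961538
NSP = 238892 * 0.05 * 0.961538
= 11485.1923


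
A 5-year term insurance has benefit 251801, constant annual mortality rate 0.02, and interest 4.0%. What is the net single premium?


NSP = benefit * sum_{k=0}^{n-1} k_p_x * q * v^(k+1)
With constant q=0.02, v=0.961538
Sum = 0.085681
NSP = 251801 * 0.085681
= 21574.561


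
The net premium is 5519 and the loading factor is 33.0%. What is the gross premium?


Gross = net * (1 + loading)
= 5519 * (1 + 0.33)
= 5519 * 1.33
= 7340.27


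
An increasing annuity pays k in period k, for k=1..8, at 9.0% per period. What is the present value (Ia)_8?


(Ia)_n = sum_{k=1}^{n} k * v^k, v = 1/(1+i)
v = 0.917431
Sum computed term by term:
(Ia)_8 = 22.4225


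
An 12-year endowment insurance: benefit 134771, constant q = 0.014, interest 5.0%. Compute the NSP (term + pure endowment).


Term component = 15620.1135
Pure endowment = 12_p_x * v^12 * benefit = 0.844351 * 0.556837 * 134771 = 63364.7669
NSP = 78984.8804


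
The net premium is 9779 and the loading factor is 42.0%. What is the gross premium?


Gross = net * (1 + loading)
= 9779 * (1 + 0.42)
= 9779 * 1.42
= 13886.18


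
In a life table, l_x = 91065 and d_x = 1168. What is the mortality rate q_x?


q_x = d_x / l_x
= 1168 / 91065
= 0.0128


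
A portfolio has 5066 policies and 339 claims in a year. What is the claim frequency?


frequency = claims / policies
= 339 / 5066
= 0.0669


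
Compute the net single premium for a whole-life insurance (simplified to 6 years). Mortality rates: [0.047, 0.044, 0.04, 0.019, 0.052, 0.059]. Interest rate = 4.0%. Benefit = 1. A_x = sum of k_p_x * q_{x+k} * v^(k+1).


v = 0.961538
Year 0: k_p_x=1.0, q=0.047, term=0.045192
Year 1: k_p_x=0.953, q=0.044, term=0.038768
Year 2: k_p_x=0.911068, q=0.04, term=0.032397
Year 3: k_p_x=0.874625, q=0.019, term=0.014205
Year 4: k_p_x=0.858007, q=0.052, term=0.036671
Year 5: k_p_x=0.813391, q=0.059, term=0.037927
A_x = 0.2052


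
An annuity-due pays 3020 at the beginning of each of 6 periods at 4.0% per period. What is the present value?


PV_due = PMT * (1-(1+i)^(-n))/i * (1+i)
PV_immediate = 15831.2533
PV_due = 15831.2533 * 1.04
= 16464.5034


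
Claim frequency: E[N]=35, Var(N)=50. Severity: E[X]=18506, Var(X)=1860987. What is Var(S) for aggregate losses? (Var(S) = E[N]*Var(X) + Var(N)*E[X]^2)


Var(S) = E[N]*Var(X) + Var(N)*E[X]^2
= 35*1860987 + 50*18506^2
= 65134545 + 17123601800
= 1.7189e+10


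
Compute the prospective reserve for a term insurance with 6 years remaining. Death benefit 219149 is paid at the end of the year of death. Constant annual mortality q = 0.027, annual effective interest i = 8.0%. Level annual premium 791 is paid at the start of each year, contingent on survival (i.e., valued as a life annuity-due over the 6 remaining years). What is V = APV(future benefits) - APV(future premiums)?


v = 1/(1+i) = 0.925926
APV(future benefits) per unit = sum_{k=0}^{5} k_p_x * q * v^(k+1) = 0.117405
APV(future benefits) = 219149 * 0.117405 = 25729.099
Life annuity-due factor ä_{x:6} = sum_{k=0}^{5} k_p_x * v^k = 4.696184
APV(future premiums) = 791 * 4.696184 = 3714.6813
V = 25729.099 - 3714.6813
= 22014.4177


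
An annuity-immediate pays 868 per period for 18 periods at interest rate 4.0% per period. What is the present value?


PV = PMT * (1 - (1+i)^(-n)) / i
= 868 * (1 - (1+0.04)^(-18)) / 0.04
= 868 * (1 - 0.493628) / 0.04
= 868 * 12.659297
= 10988.2698


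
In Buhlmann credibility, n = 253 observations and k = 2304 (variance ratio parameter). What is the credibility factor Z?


Z = n / (n + k)
= 253 / (253 + 2304)
= 253 / 2557
= 0.0989


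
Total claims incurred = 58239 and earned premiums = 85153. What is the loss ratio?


Loss ratio = claims / premiums
= 58239 / 85153
= 0.6839


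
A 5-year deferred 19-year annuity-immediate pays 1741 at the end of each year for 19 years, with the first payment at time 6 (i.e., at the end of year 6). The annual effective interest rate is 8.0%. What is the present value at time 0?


PV at time 5 of the 19-year annuity-immediate:
a_n = 1741 * (1-(1+0.08)^(-19))/0.08 = 16719.8662
Discount back 5 years to time 0:
PV = 16719.8662 * (1+0.08)^(-5)
= 16719.8662 * 0.680583
= 11379.26


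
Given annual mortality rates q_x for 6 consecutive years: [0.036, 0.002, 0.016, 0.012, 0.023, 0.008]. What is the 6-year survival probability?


p_k = 1 - q_k for each year
Survival = product of (1 - q_k)
= 0.964 * 0.998 * 0.984 * 0.988 * 0.977 * 0.992
= 0.9065


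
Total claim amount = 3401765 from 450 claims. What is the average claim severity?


severity = total / number
= 3401765 / 450
= 7559.4778


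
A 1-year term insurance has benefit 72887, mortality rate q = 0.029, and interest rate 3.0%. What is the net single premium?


NSP = benefit * q * v
v = 1/(1+i) = 0.970874
NSP = 72887 * 0.029 * 0.970874
= 2052.1583


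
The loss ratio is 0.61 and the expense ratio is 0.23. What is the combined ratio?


Combined ratio = loss ratio + expense ratio
= 0.61 + 0.23
= 0.84


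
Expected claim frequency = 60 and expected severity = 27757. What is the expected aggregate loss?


E[S] = E[N] * E[X]
= 60 * 27757
= 1.6654e+06


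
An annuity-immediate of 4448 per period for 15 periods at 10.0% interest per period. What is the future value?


FV = PMT * ((1+i)^n - 1) / i
= 4448 * ((1.1)^15 - 1) / 0.1
= 4448 * (4.177248 - 1) / 0.1
= 141323.9986


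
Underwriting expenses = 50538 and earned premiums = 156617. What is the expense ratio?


Expense ratio = expenses / premiums
= 50538 / 156617
= 0.3227


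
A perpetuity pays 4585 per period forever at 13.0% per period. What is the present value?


PV = PMT / i
= 4585 / 0.13
= 35269.2308


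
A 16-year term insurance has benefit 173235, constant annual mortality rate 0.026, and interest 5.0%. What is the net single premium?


NSP = benefit * sum_{k=0}^{n-1} k_p_x * q * v^(k+1)
With constant q=0.026, v=0.952381
Sum = 0.239286
NSP = 173235 * 0.239286
= 41452.7187


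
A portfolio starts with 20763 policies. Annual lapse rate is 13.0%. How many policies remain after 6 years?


remaining = initial * (1 - lapse)^years
= 20763 * (1 - 0.13)^6
= 20763 * 0.433626
= 9003.3808


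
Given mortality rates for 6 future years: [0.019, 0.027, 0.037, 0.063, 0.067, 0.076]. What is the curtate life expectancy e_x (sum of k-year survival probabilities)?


e_x = sum_{k=1}^{n} k_p_x
k_p_x values:
  1_p_x = 0.981
  2_p_x = 0.954513
  3_p_x = 0.919196
  4_p_x = 0.861287
  5_p_x = 0.80358
  6_p_x = 0.742508
e_x = 5.2621


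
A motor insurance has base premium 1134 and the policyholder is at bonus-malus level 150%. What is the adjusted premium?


adjusted = base * BM_level / 100
= 1134 * 150 / 100
= 1134 * 1.5
= 1701.0


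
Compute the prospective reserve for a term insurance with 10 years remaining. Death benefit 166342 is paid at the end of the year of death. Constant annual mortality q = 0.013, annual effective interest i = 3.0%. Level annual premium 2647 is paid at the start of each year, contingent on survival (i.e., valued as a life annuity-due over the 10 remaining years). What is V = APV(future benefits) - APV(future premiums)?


v = 1/(1+i) = 0.970874
APV(future benefits) per unit = sum_{k=0}^{9} k_p_x * q * v^(k+1) = 0.104959
APV(future benefits) = 166342 * 0.104959 = 17459.0478
Life annuity-due factor ä_{x:10} = sum_{k=0}^{9} k_p_x * v^k = 8.315962
APV(future premiums) = 2647 * 8.315962 = 22012.352
V = 17459.0478 - 22012.352
= -4553.3042


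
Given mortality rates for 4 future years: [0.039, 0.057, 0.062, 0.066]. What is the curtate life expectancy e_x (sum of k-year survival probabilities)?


e_x = sum_{k=1}^{n} k_p_x
k_p_x values:
  1_p_x = 0.961
  2_p_x = 0.906223
  3_p_x = 0.850037
  4_p_x = 0.793935
e_x = 3.5112


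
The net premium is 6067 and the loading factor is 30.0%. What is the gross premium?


Gross = net * (1 + loading)
= 6067 * (1 + 0.3)
= 6067 * 1.3
= 7887.1


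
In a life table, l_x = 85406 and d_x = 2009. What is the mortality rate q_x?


q_x = d_x / l_x
= 2009 / 85406
= 0.0235


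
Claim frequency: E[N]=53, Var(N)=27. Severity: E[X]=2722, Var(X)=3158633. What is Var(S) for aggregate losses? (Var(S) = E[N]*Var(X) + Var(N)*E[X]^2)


Var(S) = E[N]*Var(X) + Var(N)*E[X]^2
= 53*3158633 + 27*2722^2
= 167407549 + 200050668
= 3.6746e+08


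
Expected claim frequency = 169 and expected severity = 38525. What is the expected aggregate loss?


E[S] = E[N] * E[X]
= 169 * 38525
= 6.5107e+06


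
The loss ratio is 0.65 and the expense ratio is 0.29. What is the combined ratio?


Combined ratio = loss ratio + expense ratio
= 0.65 + 0.29
= 0.94


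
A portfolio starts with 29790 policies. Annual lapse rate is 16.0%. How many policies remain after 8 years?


remaining = initial * (1 - lapse)^years
= 29790 * (1 - 0.16)^8
= 29790 * 0.247876
= 7384.2228


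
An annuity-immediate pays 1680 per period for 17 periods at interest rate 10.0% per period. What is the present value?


PV = PMT * (1 - (1+i)^(-n)) / i
= 1680 * (1 - (1+0.1)^(-17)) / 0.1
= 1680 * (1 - 0.197845) / 0.1
= 1680 * 8.021553
= 13476.2096


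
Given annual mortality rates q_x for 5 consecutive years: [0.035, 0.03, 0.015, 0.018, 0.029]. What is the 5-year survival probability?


p_k = 1 - q_k for each year
Survival = product of (1 - q_k)
= 0.965 * 0.97 * 0.985 * 0.982 * 0.971
= 0.8792


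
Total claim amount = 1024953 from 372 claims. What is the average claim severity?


severity = total / number
= 1024953 / 372
= 2755.25


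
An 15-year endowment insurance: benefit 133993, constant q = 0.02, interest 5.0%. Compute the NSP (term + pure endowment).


Term component = 24682.8748
Pure endowment = 15_p_x * v^15 * benefit = 0.738569 * 0.481017 * 133993 = 47602.9383
NSP = 72285.813


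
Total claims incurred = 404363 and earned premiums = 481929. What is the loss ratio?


Loss ratio = claims / premiums
= 404363 / 481929
= 0.8391


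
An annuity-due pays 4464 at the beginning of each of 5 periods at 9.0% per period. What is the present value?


PV_due = PMT * (1-(1+i)^(-n))/i * (1+i)
PV_immediate = 17363.4032
PV_due = 17363.4032 * 1.09
= 18926.1095


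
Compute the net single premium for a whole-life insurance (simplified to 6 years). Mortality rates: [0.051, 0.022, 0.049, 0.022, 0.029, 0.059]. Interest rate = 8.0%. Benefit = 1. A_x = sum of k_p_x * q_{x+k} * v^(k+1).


v = 0.925926
Year 0: k_p_x=1.0, q=0.051, term=0.047222
Year 1: k_p_x=0.949, q=0.022, term=0.0179
Year 2: k_p_x=0.928122, q=0.049, term=0.036102
Year 3: k_p_x=0.882644, q=0.022, term=0.014273
Year 4: k_p_x=0.863226, q=0.029, term=0.017037
Year 5: k_p_x=0.838192, q=0.059, term=0.031164
A_x = 0.1637


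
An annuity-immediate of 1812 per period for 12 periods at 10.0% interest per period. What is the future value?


FV = PMT * ((1+i)^n - 1) / i
= 1812 * ((1.1)^12 - 1) / 0.1
= 1812 * (3.138428 - 1) / 0.1
= 38748.3222


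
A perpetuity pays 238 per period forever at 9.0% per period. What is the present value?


PV = PMT / i
= 238 / 0.09
= 2644.4444


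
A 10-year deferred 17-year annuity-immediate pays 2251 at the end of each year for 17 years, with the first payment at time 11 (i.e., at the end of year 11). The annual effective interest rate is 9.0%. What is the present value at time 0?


PV at time 10 of the 17-year annuity-immediate:
a_n = 2251 * (1-(1+0.09)^(-17))/0.09 = 19231.7142
Discount back 10 years to time 0:
PV = 19231.7142 * (1+0.09)^(-10)
= 19231.7142 * 0.422411
= 8123.6839


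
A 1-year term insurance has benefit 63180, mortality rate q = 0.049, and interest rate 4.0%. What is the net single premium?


NSP = benefit * q * v
v = 1/(1+i) = 0.961538
NSP = 63180 * 0.049 * 0.961538
= 2976.75


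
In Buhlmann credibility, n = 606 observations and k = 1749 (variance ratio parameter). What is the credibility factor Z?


Z = n / (n + k)
= 606 / (606 + 1749)
= 606 / 2355
= 0.2573


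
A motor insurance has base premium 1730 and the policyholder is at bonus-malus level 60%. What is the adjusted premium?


adjusted = base * BM_level / 100
= 1730 * 60 / 100
= 1730 * 0.6
= 1038.0


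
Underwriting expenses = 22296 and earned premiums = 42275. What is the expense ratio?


Expense ratio = expenses / premiums
= 22296 / 42275
= 0.5274


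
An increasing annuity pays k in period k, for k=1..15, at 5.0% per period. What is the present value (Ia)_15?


(Ia)_n = sum_{k=1}^{n} k * v^k, v = 1/(1+i)
v = 0.952381
Sum computed term by term:
(Ia)_15 = 73.6677


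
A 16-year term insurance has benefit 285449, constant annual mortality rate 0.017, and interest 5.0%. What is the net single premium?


NSP = benefit * sum_{k=0}^{n-1} k_p_x * q * v^(k+1)
With constant q=0.017, v=0.952381
Sum = 0.165382
NSP = 285449 * 0.165382
= 47208.2256


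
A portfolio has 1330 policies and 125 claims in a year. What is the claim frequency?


frequency = claims / policies
= 125 / 1330
= 0.094


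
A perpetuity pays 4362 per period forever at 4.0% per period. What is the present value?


PV = PMT / i
= 4362 / 0.04
= 109050.0


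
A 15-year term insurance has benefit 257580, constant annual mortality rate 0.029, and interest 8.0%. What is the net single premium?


NSP = benefit * sum_{k=0}^{n-1} k_p_x * q * v^(k+1)
With constant q=0.029, v=0.925926
Sum = 0.212116
NSP = 257580 * 0.212116
= 54636.8279


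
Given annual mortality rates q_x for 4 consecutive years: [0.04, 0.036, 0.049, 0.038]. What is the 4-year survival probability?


p_k = 1 - q_k for each year
Survival = product of (1 - q_k)
= 0.96 * 0.964 * 0.951 * 0.962
= 0.8466


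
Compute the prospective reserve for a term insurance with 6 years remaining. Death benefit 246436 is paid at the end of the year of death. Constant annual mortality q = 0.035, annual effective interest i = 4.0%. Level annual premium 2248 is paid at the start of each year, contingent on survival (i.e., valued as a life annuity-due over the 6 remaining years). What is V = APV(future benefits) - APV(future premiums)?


v = 1/(1+i) = 0.961538
APV(future benefits) per unit = sum_{k=0}^{5} k_p_x * q * v^(k+1) = 0.168835
APV(future benefits) = 246436 * 0.168835 = 41607.0637
Life annuity-due factor ä_{x:6} = sum_{k=0}^{5} k_p_x * v^k = 5.016816
APV(future premiums) = 2248 * 5.016816 = 11277.8034
V = 41607.0637 - 11277.8034
= 30329.2603


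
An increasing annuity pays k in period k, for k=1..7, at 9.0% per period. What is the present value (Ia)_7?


(Ia)_n = sum_{k=1}^{n} k * v^k, v = 1/(1+i)
v = 0.917431
Sum computed term by term:
(Ia)_7 = 18.4075


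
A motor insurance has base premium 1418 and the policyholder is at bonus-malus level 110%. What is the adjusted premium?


adjusted = base * BM_level / 100
= 1418 * 110 / 100
= 1418 * 1.1
= 1559.8


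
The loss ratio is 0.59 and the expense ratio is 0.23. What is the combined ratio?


Combined ratio = loss ratio + expense ratio
= 0.59 + 0.23
= 0.82


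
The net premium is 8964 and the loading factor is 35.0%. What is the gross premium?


Gross = net * (1 + loading)
= 8964 * (1 + 0.35)
= 8964 * 1.35
= 12101.4


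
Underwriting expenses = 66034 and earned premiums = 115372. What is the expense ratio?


Expense ratio = expenses / premiums
= 66034 / 115372
= 0.5724


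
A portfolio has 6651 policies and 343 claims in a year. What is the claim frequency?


frequency = claims / policies
= 343 / 6651
= 0.0516


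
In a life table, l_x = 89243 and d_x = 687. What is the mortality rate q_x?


q_x = d_x / l_x
= 687 / 89243
= 0.0077


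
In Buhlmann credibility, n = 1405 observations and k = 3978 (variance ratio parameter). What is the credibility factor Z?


Z = n / (n + k)
= 1405 / (1405 + 3978)
= 1405 / 5383
= 0.261


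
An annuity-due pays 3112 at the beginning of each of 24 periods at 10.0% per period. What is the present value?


PV_due = PMT * (1-(1+i)^(-n))/i * (1+i)
PV_immediate = 27960.5234
PV_due = 27960.5234 * 1.1
= 30756.5757


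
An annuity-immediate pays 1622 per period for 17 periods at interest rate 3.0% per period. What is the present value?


PV = PMT * (1 - (1+i)^(-n)) / i
= 1622 * (1 - (1+0.03)^(-17)) / 0.03
= 1622 * (1 - 0.605016) / 0.03
= 1622 * 13.166118
= 21355.4442


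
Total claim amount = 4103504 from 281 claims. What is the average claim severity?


severity = total / number
= 4103504 / 281
= 14603.2171


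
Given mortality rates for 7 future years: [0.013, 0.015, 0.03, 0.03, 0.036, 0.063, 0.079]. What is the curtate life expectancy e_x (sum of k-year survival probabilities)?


e_x = sum_{k=1}^{n} k_p_x
k_p_x values:
  1_p_x = 0.987
  2_p_x = 0.972195
  3_p_x = 0.943029
  4_p_x = 0.914738
  5_p_x = 0.881808
  6_p_x = 0.826254
  7_p_x = 0.76098
e_x = 6.286


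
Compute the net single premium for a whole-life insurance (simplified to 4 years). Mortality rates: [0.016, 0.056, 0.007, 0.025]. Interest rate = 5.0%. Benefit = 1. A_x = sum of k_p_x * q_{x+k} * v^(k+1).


v = 0.952381
Year 0: k_p_x=1.0, q=0.016, term=0.015238
Year 1: k_p_x=0.984, q=0.056, term=0.049981
Year 2: k_p_x=0.928896, q=0.007, term=0.005617
Year 3: k_p_x=0.922394, q=0.025, term=0.018971
A_x = 0.0898


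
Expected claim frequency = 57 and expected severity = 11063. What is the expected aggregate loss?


E[S] = E[N] * E[X]
= 57 * 11063
= 630591


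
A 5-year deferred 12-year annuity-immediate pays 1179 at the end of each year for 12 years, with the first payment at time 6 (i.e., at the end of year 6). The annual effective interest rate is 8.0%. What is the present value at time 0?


PV at time 5 of the 12-year annuity-immediate:
a_n = 1179 * (1-(1+0.08)^(-12))/0.08 = 8885.036
Discount back 5 years to time 0:
PV = 8885.036 * (1+0.08)^(-5)
= 8885.036 * 0.680583
= 6047.0062


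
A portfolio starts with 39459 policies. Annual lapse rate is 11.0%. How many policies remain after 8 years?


remaining = initial * (1 - lapse)^years
= 39459 * (1 - 0.11)^8
= 39459 * 0.393659
= 15533.3858


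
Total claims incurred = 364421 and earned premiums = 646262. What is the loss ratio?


Loss ratio = claims / premiums
= 364421 / 646262
= 0.5639


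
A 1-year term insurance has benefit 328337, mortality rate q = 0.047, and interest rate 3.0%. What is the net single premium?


NSP = benefit * q * v
v = 1/(1+i) = 0.970874
NSP = 328337 * 0.047 * 0.970874
= 14982.368


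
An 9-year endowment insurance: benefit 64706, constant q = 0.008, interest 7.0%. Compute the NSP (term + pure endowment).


Term component = 3278.4332
Pure endowment = 9_p_x * v^9 * benefit = 0.930262 * 0.543934 * 64706 = 32741.2762
NSP = 36019.7094


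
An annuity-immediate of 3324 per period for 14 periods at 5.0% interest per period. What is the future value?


FV = PMT * ((1+i)^n - 1) / i
= 3324 * ((1.05)^14 - 1) / 0.05
= 3324 * (1.979932 - 1) / 0.05
= 65145.8527


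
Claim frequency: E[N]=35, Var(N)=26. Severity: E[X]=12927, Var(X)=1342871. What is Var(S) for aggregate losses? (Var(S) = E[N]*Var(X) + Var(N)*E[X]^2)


Var(S) = E[N]*Var(X) + Var(N)*E[X]^2
= 35*1342871 + 26*12927^2
= 47000485 + 4344790554
= 4.3918e+09


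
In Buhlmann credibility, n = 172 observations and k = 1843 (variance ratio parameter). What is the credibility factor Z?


Z = n / (n + k)
= 172 / (172 + 1843)
= 172 / 2015
= 0.0854


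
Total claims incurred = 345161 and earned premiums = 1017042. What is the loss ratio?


Loss ratio = claims / premiums
= 345161 / 1017042
= 0.3394


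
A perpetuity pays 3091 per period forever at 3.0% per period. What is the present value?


PV = PMT / i
= 3091 / 0.03
= 103033.3333


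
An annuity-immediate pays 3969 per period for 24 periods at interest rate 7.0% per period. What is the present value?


PV = PMT * (1 - (1+i)^(-n)) / i
= 3969 * (1 - (1+0.07)^(-24)) / 0.07
= 3969 * (1 - 0.197147) / 0.07
= 3969 * 11.469334
= 45521.7866


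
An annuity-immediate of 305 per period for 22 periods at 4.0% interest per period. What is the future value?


FV = PMT * ((1+i)^n - 1) / i
= 305 * ((1.04)^22 - 1) / 0.04
= 305 * (2.369919 - 1) / 0.04
= 10445.6308


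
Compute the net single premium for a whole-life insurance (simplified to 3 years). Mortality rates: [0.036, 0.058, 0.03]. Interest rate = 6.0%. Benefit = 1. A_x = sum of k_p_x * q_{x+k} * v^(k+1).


v = 0.943396
Year 0: k_p_x=1.0, q=0.036, term=0.033962
Year 1: k_p_x=0.964, q=0.058, term=0.049761
Year 2: k_p_x=0.908088, q=0.03, term=0.022873
A_x = 0.1066
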